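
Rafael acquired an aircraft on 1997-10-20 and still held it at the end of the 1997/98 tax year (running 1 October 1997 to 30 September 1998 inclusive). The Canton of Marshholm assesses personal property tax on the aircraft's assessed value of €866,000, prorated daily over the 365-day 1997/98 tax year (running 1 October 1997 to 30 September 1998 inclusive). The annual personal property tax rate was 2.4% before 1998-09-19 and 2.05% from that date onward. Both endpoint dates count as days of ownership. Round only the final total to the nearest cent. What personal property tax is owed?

€19,602.44

1997-10-20 to 1998-09-18: 334 days at 2.4% → €866,000 × 2.4% × 334/365 = €19,018.7836
1998-09-19 to 1998-09-30: 12 days at 2.05% → €866,000 × 2.05% × 12/365 = €583.6603
Total = €19,602.4438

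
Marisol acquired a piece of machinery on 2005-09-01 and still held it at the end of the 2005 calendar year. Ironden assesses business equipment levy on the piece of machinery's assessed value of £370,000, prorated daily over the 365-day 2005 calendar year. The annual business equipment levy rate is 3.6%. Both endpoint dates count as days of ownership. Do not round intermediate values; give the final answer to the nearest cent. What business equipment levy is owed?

Days held (2005-09-01 to 2005-12-31): 122 out of 365
Tax = £370,000 × 3.6% × 122/365 = £4,452.1644

£4,452.16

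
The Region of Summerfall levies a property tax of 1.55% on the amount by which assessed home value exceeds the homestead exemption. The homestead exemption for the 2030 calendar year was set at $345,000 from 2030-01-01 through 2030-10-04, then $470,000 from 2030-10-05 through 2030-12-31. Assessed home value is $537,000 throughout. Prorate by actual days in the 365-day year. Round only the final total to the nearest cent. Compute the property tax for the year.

2030-01-01 to 2030-10-04: 277 days, exemption $345,000 → ($537,000 − $345,000) × 1.55% × 277/365 = $2,258.4986
2030-10-05 to 2030-12-31: 88 days, exemption $470,000 → ($537,000 − $470,000) × 1.55% × 88/365 = $250.3781
Total = $2,508.8767

$2,508.88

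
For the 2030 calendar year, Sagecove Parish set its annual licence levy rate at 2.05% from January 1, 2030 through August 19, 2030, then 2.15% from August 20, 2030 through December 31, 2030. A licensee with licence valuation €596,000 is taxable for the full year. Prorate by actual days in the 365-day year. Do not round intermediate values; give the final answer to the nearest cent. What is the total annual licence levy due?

€12,436.81

January 1 – August 19, 2030: 231 days at 2.05% → €596,000 × 2.05% × 231/365 = €7,732.4877
August 20 – December 31, 2030: 134 days at 2.15% → €596,000 × 2.15% × 134/365 = €4,704.3178
Total = €12,436.8055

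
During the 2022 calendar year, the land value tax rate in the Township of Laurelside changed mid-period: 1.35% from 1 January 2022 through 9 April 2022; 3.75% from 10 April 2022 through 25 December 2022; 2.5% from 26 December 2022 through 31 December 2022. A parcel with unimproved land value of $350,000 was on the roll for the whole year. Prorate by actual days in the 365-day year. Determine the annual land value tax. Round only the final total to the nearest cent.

$10,774.73

1 January – 9 April 2022: 99 days at 1.35% → $350,000 × 1.35% × 99/365 = $1,281.5753
10 April – 25 December 2022: 260 days at 3.75% → $350,000 × 3.75% × 260/365 = $9,349.3151
26 December – 31 December 2022: 6 days at 2.5% → $350,000 × 2.5% × 6/365 = $143.8356
Total = $10,774.7260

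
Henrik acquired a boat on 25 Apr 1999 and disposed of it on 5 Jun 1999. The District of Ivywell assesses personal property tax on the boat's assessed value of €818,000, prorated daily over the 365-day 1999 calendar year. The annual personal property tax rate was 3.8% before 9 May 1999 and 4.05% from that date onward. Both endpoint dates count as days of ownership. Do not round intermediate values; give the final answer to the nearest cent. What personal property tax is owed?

€3,733.67

25 Apr – 8 May 1999: 14 days at 3.8% → €818,000 × 3.8% × 14/365 = €1,192.2630
9 May – 5 Jun 1999: 28 days at 4.05% → €818,000 × 4.05% × 28/365 = €2,541.4027
Total = €3,733.6658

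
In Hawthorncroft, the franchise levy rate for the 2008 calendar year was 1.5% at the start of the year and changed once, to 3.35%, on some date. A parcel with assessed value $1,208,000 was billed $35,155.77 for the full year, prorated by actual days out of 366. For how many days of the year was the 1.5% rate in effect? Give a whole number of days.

Let d = days at the first rate; then 366 − d days at the second rate.
$1,208,000 × [1.5%·d + 3.35%·(366−d)] / 366 = $35,155.77
Solving gives d = 87, so the new rate took effect on 28 March 2008.

87 days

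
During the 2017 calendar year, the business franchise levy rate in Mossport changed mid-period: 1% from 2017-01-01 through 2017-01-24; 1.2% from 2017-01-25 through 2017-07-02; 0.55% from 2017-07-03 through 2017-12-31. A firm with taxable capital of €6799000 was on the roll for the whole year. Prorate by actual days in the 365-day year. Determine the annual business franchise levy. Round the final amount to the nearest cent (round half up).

€58657.67

2017-01-01 to 2017-01-24: 24 days at 1% → €6799000 × 1% × 24/365 = €4470.5753
2017-01-25 to 2017-07-02: 159 days at 1.2% → €6799000 × 1.2% × 159/365 = €35541.0740
2017-07-03 to 2017-12-31: 182 days at 0.55% → €6799000 × 0.55% × 182/365 = €18646.0247
Total = €58657.6740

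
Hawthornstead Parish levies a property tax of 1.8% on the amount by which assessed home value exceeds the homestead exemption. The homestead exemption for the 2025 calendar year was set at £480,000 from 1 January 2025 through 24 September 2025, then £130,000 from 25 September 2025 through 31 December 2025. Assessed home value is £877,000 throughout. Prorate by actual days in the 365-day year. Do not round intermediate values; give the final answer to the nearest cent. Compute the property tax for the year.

£8,837.51

1 January – 24 September 2025: 267 days, exemption £480,000 → (£877,000 − £480,000) × 1.8% × 267/365 = £5,227.3479
25 September – 31 December 2025: 98 days, exemption £130,000 → (£877,000 − £130,000) × 1.8% × 98/365 = £3,610.1589
Total = £8,837.5068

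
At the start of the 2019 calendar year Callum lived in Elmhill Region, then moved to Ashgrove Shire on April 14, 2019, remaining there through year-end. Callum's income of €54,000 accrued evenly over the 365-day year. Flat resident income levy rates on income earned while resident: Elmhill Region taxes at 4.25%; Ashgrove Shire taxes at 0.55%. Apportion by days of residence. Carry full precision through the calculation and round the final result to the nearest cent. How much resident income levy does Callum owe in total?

€860.82

Elmhill Region, January 1 – April 13, 2019: 103 days → €54,000 × 4.25% × 103/365 = €647.6301
Ashgrove Shire, April 14 – December 31, 2019: 262 days → €54,000 × 0.55% × 262/365 = €213.1890
Total = €860.8192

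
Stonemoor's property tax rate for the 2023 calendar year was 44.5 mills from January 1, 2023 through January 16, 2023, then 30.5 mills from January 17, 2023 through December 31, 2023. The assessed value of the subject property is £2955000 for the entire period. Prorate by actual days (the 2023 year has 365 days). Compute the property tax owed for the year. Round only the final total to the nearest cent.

January 1 – January 16, 2023: 16 days at 44.5 mills → £2955000 × 4.45% × 16/365 = £5764.2740
January 17 – December 31, 2023: 349 days at 30.5 mills → £2955000 × 3.05% × 349/365 = £86176.7055
Total = £91940.9795

£91940.98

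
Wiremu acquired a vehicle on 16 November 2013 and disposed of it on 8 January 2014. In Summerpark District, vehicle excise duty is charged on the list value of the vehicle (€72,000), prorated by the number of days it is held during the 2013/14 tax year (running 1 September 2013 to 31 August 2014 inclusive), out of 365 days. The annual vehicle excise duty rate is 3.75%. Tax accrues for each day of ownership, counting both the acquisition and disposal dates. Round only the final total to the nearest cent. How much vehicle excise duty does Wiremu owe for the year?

Days held (16 November 2013 – 8 January 2014): 54 out of 365
Tax = €72,000 × 3.75% × 54/365 = €399.4521

€399.45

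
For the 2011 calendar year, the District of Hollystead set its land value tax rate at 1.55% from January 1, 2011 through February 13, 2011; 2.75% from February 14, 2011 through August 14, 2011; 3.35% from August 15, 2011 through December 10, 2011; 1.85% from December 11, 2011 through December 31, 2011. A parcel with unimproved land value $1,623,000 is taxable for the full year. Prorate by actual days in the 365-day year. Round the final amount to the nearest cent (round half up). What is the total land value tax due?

$44,592.48

January 1 – February 13, 2011: 44 days at 1.55% → $1,623,000 × 1.55% × 44/365 = $3,032.5644
February 14 – August 14, 2011: 182 days at 2.75% → $1,623,000 × 2.75% × 182/365 = $22,255.1096
August 15 – December 10, 2011: 118 days at 3.35% → $1,623,000 × 3.35% × 118/365 = $17,577.3123
December 11 – December 31, 2011: 21 days at 1.85% → $1,623,000 × 1.85% × 21/365 = $1,727.4945
Total = $44,592.4808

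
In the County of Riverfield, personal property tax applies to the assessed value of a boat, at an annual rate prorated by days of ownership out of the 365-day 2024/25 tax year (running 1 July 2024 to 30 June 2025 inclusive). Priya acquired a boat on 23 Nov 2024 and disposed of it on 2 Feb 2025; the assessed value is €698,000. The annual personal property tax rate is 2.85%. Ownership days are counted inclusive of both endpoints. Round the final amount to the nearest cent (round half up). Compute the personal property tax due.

Days held (23 Nov 2024 – 2 Feb 2025): 72 out of 365
Tax = €698,000 × 2.85% × 72/365 = €3,924.0986

€3,924.10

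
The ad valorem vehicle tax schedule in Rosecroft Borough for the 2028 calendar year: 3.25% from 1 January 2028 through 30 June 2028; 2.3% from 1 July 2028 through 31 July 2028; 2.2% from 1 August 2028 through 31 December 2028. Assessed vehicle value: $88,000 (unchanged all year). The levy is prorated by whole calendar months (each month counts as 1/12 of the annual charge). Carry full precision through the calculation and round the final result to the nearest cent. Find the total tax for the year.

$2,405.33

1 January – 30 June 2028: 6 months at 3.25% → $88,000 × 3.25% × 6/12 = $1,430.0000
1 July – 31 July 2028: 1 month at 2.3% → $88,000 × 2.3% × 1/12 = $168.6667
1 August – 31 December 2028: 5 months at 2.2% → $88,000 × 2.2% × 5/12 = $806.6667
Total = $2,405.3333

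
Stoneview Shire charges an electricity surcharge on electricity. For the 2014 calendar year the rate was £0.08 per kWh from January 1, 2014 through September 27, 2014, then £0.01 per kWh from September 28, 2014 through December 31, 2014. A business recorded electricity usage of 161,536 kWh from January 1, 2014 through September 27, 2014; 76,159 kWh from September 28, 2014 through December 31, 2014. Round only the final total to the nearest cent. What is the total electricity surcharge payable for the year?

January 1 – September 27, 2014: 161,536 kWh at £0.08/kWh → £12,922.88
September 28 – December 31, 2014: 76,159 kWh at £0.01/kWh → £761.59

£13,684.47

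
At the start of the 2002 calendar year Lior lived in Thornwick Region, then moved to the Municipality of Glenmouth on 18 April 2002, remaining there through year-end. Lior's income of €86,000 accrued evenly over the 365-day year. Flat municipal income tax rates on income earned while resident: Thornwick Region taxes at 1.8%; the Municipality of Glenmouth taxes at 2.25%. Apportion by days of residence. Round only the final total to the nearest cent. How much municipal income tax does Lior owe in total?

Thornwick Region, 1 January – 17 April 2002: 107 days → €86,000 × 1.8% × 107/365 = €453.7973
The Municipality of Glenmouth, 18 April – 31 December 2002: 258 days → €86,000 × 2.25% × 258/365 = €1,367.7534
Total = €1,821.5507

€1,821.55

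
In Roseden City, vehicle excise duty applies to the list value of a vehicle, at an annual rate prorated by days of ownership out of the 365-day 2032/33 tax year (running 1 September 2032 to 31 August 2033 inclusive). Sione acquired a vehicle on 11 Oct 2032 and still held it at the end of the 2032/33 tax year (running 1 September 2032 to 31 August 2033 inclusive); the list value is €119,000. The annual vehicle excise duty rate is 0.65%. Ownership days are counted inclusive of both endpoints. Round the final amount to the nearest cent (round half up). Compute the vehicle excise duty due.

Days held (11 Oct 2032 – 31 Aug 2033): 325 out of 365
Tax = €119,000 × 0.65% × 325/365 = €688.7329

€688.73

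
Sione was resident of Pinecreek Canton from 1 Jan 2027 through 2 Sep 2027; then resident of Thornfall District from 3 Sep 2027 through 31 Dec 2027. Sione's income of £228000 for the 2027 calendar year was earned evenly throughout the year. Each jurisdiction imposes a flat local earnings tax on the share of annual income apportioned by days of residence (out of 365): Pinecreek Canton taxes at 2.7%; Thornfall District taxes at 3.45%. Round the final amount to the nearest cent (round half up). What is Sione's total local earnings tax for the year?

£6718.19

Pinecreek Canton, 1 Jan – 2 Sep 2027: 245 days → £228000 × 2.7% × 245/365 = £4132.1096
Thornfall District, 3 Sep – 31 Dec 2027: 120 days → £228000 × 3.45% × 120/365 = £2586.0822
Total = £6718.1918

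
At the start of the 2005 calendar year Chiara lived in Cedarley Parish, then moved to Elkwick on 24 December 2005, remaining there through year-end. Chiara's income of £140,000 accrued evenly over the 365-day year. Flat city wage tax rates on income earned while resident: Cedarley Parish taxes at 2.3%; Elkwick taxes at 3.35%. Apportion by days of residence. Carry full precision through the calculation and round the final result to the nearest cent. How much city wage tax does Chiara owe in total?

£3,252.22

Cedarley Parish, 1 January – 23 December 2005: 357 days → £140,000 × 2.3% × 357/365 = £3,149.4247
Elkwick, 24 December – 31 December 2005: 8 days → £140,000 × 3.35% × 8/365 = £102.7945
Total = £3,252.2192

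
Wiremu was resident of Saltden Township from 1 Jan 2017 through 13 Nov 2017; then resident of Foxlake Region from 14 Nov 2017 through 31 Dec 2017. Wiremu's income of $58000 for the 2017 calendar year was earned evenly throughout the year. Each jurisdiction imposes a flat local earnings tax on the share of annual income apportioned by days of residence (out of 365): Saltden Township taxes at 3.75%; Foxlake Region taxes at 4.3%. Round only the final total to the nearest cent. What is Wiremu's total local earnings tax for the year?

$2216.95

Saltden Township, 1 Jan – 13 Nov 2017: 317 days → $58000 × 3.75% × 317/365 = $1888.9726
Foxlake Region, 14 Nov – 31 Dec 2017: 48 days → $58000 × 4.3% × 48/365 = $327.9781
Total = $2216.9507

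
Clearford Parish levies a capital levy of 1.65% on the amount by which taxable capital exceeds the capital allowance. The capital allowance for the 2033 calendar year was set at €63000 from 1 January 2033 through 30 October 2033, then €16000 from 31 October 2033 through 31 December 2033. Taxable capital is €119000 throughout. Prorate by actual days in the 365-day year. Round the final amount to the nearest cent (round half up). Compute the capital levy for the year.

1 January – 30 October 2033: 303 days, exemption €63000 → (€119000 − €63000) × 1.65% × 303/365 = €767.0466
31 October – 31 December 2033: 62 days, exemption €16000 → (€119000 − €16000) × 1.65% × 62/365 = €288.6822
Total = €1055.7288

€1055.73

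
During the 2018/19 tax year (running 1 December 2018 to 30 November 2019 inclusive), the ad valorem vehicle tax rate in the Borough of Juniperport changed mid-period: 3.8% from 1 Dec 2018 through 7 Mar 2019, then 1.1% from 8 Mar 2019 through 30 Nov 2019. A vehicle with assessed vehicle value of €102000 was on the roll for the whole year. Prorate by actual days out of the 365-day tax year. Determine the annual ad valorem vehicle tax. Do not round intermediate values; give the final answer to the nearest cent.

1 Dec 2018 – 7 Mar 2019: 97 days at 3.8% → €102000 × 3.8% × 97/365 = €1030.0603
8 Mar – 30 Nov 2019: 268 days at 1.1% → €102000 × 1.1% × 268/365 = €823.8247
Total = €1853.8849

€1853.88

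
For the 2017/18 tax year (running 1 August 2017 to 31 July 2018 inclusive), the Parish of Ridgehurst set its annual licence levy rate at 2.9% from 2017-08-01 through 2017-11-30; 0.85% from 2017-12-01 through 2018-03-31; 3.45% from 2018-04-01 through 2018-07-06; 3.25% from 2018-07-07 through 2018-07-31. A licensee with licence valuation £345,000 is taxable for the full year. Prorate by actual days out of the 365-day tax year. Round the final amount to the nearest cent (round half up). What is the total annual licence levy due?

2017-08-01 to 2017-11-30: 122 days at 2.9% → £345,000 × 2.9% × 122/365 = £3,344.1370
2017-12-01 to 2018-03-31: 121 days at 0.85% → £345,000 × 0.85% × 121/365 = £972.1438
2018-04-01 to 2018-07-06: 97 days at 3.45% → £345,000 × 3.45% × 97/365 = £3,163.1301
2018-07-07 to 2018-07-31: 25 days at 3.25% → £345,000 × 3.25% × 25/365 = £767.9795
Total = £8,247.3904

£8,247.39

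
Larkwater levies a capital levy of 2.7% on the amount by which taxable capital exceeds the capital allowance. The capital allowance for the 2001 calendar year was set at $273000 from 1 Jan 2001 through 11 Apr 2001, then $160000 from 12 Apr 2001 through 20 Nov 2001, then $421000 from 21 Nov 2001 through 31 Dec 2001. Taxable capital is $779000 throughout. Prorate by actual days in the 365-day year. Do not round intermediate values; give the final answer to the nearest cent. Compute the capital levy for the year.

$15077.17

1 Jan – 11 Apr 2001: 101 days, exemption $273000 → ($779000 − $273000) × 2.7% × 101/365 = $3780.4438
12 Apr – 20 Nov 2001: 223 days, exemption $160000 → ($779000 − $160000) × 2.7% × 223/365 = $10210.9562
21 Nov – 31 Dec 2001: 41 days, exemption $421000 → ($779000 − $421000) × 2.7% × 41/365 = $1085.7699
Total = $15077.1699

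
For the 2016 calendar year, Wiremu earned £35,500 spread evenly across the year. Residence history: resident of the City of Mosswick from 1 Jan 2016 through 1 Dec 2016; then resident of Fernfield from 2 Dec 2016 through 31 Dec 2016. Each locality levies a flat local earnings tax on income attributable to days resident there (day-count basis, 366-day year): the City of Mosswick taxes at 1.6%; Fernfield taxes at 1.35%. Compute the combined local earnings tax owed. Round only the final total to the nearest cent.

The City of Mosswick, 1 Jan – 1 Dec 2016: 336 days → £35,500 × 1.6% × 336/366 = £521.4426
Fernfield, 2 Dec – 31 Dec 2016: 30 days → £35,500 × 1.35% × 30/366 = £39.2828
Total = £560.7254

£560.73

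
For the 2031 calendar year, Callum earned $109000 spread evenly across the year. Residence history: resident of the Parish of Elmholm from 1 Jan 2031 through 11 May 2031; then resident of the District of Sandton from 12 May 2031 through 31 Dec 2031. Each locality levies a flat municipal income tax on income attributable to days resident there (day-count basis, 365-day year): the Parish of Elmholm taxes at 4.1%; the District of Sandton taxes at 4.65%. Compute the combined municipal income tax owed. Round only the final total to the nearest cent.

$4853.34

The Parish of Elmholm, 1 Jan – 11 May 2031: 131 days → $109000 × 4.1% × 131/365 = $1603.9425
The District of Sandton, 12 May – 31 Dec 2031: 234 days → $109000 × 4.65% × 234/365 = $3249.3945
Total = $4853.3370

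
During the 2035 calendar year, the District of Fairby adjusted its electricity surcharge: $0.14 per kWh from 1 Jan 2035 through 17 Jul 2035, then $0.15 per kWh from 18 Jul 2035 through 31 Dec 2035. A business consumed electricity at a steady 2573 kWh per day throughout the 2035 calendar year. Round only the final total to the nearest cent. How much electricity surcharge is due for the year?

$135,777.21

1 Jan – 17 Jul 2035: 198 days × 2573 kWh/day = 509,454 kWh at $0.14/kWh → $71,323.56
18 Jul – 31 Dec 2035: 167 days × 2573 kWh/day = 429,691 kWh at $0.15/kWh → $64,453.65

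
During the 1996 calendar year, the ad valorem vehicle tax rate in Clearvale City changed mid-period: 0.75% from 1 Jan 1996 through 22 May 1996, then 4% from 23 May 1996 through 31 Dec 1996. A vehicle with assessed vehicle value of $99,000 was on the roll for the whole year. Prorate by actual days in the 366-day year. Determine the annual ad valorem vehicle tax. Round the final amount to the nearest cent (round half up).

$2,702.89

1 Jan – 22 May 1996: 143 days at 0.75% → $99,000 × 0.75% × 143/366 = $290.1025
23 May – 31 Dec 1996: 223 days at 4% → $99,000 × 4% × 223/366 = $2,412.7869
Total = $2,702.8893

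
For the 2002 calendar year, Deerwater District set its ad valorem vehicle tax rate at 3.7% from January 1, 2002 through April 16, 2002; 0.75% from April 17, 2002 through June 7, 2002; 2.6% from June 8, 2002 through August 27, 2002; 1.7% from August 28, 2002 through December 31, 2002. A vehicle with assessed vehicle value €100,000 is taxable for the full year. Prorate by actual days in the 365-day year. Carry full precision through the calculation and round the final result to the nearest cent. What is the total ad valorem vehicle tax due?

€2,345.21

January 1 – April 16, 2002: 106 days at 3.7% → €100,000 × 3.7% × 106/365 = €1,074.5205
April 17 – June 7, 2002: 52 days at 0.75% → €100,000 × 0.75% × 52/365 = €106.8493
June 8 – August 27, 2002: 81 days at 2.6% → €100,000 × 2.6% × 81/365 = €576.9863
August 28 – December 31, 2002: 126 days at 1.7% → €100,000 × 1.7% × 126/365 = €586.8493
Total = €2,345.2055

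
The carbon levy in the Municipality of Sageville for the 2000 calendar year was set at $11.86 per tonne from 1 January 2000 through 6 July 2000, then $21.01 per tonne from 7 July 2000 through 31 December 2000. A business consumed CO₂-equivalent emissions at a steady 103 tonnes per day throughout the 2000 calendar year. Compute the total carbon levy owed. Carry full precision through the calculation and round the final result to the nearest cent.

$614,854.38

1 January – 6 July 2000: 188 days × 103 tonnes/day = 19,364 tonnes at $11.86/tonne → $229,657.04
7 July – 31 December 2000: 178 days × 103 tonnes/day = 18,334 tonnes at $21.01/tonne → $385,197.34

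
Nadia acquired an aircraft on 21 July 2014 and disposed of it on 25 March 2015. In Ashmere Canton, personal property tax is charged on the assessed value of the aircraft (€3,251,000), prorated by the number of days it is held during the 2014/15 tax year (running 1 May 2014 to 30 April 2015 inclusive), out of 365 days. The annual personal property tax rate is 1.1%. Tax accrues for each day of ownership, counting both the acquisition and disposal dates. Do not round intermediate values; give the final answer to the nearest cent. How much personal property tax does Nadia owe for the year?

Days held (21 July 2014 – 25 March 2015): 248 out of 365
Tax = €3,251,000 × 1.1% × 248/365 = €24,297.8849

€24,297.88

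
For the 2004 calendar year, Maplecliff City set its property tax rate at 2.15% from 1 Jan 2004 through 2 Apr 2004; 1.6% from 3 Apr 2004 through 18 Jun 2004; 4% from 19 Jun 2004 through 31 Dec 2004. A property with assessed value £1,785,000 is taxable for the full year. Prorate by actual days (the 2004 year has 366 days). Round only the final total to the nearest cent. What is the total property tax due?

£53,996.25

1 Jan – 2 Apr 2004: 93 days at 2.15% → £1,785,000 × 2.15% × 93/366 = £9,751.6598
3 Apr – 18 Jun 2004: 77 days at 1.6% → £1,785,000 × 1.6% × 77/366 = £6,008.5246
19 Jun – 31 Dec 2004: 196 days at 4% → £1,785,000 × 4% × 196/366 = £38,236.0656
Total = £53,996.2500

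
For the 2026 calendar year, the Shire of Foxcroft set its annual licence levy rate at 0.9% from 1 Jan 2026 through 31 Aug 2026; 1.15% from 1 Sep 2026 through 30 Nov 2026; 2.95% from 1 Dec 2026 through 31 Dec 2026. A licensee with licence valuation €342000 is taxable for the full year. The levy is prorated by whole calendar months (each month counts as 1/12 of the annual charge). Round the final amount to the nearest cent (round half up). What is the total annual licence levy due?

€3876.00

1 Jan – 31 Aug 2026: 8 months at 0.9% → €342000 × 0.9% × 8/12 = €2052.0000
1 Sep – 30 Nov 2026: 3 months at 1.15% → €342000 × 1.15% × 3/12 = €983.2500
1 Dec – 31 Dec 2026: 1 month at 2.95% → €342000 × 2.95% × 1/12 = €840.7500
Total = €3876.0000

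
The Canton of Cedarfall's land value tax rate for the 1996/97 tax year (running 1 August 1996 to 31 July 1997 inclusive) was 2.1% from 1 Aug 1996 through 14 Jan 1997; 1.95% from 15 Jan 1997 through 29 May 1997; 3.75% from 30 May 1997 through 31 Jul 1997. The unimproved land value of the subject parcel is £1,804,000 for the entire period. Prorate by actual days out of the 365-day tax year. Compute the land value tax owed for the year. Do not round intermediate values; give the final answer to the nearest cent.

1 Aug 1996 – 14 Jan 1997: 167 days at 2.1% → £1,804,000 × 2.1% × 167/365 = £17,333.2274
15 Jan – 29 May 1997: 135 days at 1.95% → £1,804,000 × 1.95% × 135/365 = £13,011.0411
30 May – 31 Jul 1997: 63 days at 3.75% → £1,804,000 × 3.75% × 63/365 = £11,676.5753
Total = £42,020.8438

£42,020.84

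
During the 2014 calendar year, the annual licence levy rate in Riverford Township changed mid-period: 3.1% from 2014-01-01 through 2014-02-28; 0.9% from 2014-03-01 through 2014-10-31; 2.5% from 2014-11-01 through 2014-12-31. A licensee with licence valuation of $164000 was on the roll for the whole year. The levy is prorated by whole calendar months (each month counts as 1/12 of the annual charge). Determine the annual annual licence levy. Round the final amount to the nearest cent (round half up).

$2514.67

2014-01-01 to 2014-02-28: 2 months at 3.1% → $164000 × 3.1% × 2/12 = $847.3333
2014-03-01 to 2014-10-31: 8 months at 0.9% → $164000 × 0.9% × 8/12 = $984.0000
2014-11-01 to 2014-12-31: 2 months at 2.5% → $164000 × 2.5% × 2/12 = $683.3333
Total = $2514.6667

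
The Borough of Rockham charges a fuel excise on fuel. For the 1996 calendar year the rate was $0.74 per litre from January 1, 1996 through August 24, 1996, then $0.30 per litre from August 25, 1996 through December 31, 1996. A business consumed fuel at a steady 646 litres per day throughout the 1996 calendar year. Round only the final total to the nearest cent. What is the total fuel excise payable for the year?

$138,295.68

January 1 – August 24, 1996: 237 days × 646 litres/day = 153,102 litres at $0.74/litre → $113,295.48
August 25 – December 31, 1996: 129 days × 646 litres/day = 83,334 litres at $0.30/litre → $25,000.20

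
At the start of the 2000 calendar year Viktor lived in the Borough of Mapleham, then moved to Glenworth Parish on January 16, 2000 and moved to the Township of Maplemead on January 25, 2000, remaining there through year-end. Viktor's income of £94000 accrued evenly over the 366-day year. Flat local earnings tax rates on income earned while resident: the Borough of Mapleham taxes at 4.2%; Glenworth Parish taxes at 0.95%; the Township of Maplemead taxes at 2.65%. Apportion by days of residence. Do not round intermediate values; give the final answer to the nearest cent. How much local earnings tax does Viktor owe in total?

£2511.42

The Borough of Mapleham, January 1 – January 15, 2000: 15 days → £94000 × 4.2% × 15/366 = £161.8033
Glenworth Parish, January 16 – January 24, 2000: 9 days → £94000 × 0.95% × 9/366 = £21.9590
The Township of Maplemead, January 25 – December 31, 2000: 342 days → £94000 × 2.65% × 342/366 = £2327.6557
Total = £2511.4180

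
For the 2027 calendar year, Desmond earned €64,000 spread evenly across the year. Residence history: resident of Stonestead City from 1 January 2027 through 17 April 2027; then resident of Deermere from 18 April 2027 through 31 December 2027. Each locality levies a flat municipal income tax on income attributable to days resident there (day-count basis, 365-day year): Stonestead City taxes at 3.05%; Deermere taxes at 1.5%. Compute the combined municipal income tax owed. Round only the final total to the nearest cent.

€1,250.81

Stonestead City, 1 January – 17 April 2027: 107 days → €64,000 × 3.05% × 107/365 = €572.2301
Deermere, 18 April – 31 December 2027: 258 days → €64,000 × 1.5% × 258/365 = €678.5753
Total = €1,250.8055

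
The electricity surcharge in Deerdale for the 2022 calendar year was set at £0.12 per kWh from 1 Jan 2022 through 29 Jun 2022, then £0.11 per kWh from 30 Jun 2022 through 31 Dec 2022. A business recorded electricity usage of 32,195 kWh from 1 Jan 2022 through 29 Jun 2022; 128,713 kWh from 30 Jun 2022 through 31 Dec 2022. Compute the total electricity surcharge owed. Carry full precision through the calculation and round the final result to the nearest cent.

1 Jan – 29 Jun 2022: 32,195 kWh at £0.12/kWh → £3,863.40
30 Jun – 31 Dec 2022: 128,713 kWh at £0.11/kWh → £14,158.43

£18,021.83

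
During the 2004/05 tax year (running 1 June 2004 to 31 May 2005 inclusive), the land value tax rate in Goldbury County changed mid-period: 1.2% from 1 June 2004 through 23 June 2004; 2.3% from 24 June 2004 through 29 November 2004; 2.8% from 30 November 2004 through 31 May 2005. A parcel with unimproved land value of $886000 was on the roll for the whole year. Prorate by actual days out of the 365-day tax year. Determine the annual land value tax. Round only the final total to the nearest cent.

1 June – 23 June 2004: 23 days at 1.2% → $886000 × 1.2% × 23/365 = $669.9616
24 June – 29 November 2004: 159 days at 2.3% → $886000 × 2.3% × 159/365 = $8876.9918
30 November 2004 – 31 May 2005: 183 days at 2.8% → $886000 × 2.8% × 183/365 = $12437.9836
Total = $21984.9370

$21984.94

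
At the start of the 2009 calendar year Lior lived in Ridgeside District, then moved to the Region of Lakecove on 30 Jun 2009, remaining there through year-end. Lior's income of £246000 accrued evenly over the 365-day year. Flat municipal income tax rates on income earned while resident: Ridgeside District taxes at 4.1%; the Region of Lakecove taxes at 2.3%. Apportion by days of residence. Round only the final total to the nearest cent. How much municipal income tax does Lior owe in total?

£7841.67

Ridgeside District, 1 Jan – 29 Jun 2009: 180 days → £246000 × 4.1% × 180/365 = £4973.9178
The Region of Lakecove, 30 Jun – 31 Dec 2009: 185 days → £246000 × 2.3% × 185/365 = £2867.7534
Total = £7841.6712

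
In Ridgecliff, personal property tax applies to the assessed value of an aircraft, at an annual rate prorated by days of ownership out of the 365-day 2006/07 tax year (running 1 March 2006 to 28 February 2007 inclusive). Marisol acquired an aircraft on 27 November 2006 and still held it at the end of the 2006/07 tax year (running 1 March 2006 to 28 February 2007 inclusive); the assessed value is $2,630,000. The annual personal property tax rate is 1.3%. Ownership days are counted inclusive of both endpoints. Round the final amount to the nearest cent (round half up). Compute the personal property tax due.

Days held (27 November 2006 – 28 February 2007): 94 out of 365
Tax = $2,630,000 × 1.3% × 94/365 = $8,805.0959

$8,805.10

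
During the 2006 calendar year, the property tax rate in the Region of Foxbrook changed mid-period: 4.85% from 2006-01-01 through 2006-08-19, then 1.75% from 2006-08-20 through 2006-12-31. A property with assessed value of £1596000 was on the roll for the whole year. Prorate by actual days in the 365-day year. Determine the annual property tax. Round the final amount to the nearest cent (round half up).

£59242.21

2006-01-01 to 2006-08-19: 231 days at 4.85% → £1596000 × 4.85% × 231/365 = £48988.4548
2006-08-20 to 2006-12-31: 134 days at 1.75% → £1596000 × 1.75% × 134/365 = £10253.7534
Total = £59242.2082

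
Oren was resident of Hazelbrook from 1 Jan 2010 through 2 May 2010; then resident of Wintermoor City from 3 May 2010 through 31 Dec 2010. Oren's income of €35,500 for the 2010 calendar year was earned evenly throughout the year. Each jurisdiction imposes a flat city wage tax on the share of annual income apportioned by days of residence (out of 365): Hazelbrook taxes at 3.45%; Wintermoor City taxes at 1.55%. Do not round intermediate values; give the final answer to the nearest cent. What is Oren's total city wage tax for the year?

Hazelbrook, 1 Jan – 2 May 2010: 122 days → €35,500 × 3.45% × 122/365 = €409.3685
Wintermoor City, 3 May – 31 Dec 2010: 243 days → €35,500 × 1.55% × 243/365 = €366.3308
Total = €775.6993

€775.70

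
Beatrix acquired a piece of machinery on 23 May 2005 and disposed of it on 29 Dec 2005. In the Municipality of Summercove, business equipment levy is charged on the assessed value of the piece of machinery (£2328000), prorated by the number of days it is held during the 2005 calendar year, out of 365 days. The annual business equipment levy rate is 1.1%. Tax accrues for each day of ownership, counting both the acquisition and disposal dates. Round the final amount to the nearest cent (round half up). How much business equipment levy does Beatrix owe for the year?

£15505.12

Days held (23 May – 29 Dec 2005): 221 out of 365
Tax = £2328000 × 1.1% × 221/365 = £15505.1178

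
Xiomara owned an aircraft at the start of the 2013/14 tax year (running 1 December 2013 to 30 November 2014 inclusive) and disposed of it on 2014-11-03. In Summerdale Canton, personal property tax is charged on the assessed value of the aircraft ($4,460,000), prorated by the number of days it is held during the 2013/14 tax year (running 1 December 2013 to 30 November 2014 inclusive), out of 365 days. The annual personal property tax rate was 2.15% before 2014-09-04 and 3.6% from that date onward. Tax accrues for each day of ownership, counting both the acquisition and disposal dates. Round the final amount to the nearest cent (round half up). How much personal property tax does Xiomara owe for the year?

2013-12-01 to 2014-09-03: 277 days at 2.15% → $4,460,000 × 2.15% × 277/365 = $72,771.3151
2014-09-04 to 2014-11-03: 61 days at 3.6% → $4,460,000 × 3.6% × 61/365 = $26,833.3151
Total = $99,604.6301

$99,604.63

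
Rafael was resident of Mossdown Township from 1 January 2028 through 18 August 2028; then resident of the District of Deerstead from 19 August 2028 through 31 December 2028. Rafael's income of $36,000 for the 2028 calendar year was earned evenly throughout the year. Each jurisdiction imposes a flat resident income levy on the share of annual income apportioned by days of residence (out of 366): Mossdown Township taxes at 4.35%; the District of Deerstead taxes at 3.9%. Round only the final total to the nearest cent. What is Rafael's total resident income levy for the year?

$1,506.25

Mossdown Township, 1 January – 18 August 2028: 231 days → $36,000 × 4.35% × 231/366 = $988.3770
The District of Deerstead, 19 August – 31 December 2028: 135 days → $36,000 × 3.9% × 135/366 = $517.8689
Total = $1,506.2459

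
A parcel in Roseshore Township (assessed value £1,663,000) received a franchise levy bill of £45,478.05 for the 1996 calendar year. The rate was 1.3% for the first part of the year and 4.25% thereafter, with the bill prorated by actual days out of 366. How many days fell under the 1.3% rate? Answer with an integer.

188 days

Let d = days at the first rate; then 366 − d days at the second rate.
£1,663,000 × [1.3%·d + 4.25%·(366−d)] / 366 = £45,478.05
Solving gives d = 188, so the new rate took effect on 7 Jul 1996.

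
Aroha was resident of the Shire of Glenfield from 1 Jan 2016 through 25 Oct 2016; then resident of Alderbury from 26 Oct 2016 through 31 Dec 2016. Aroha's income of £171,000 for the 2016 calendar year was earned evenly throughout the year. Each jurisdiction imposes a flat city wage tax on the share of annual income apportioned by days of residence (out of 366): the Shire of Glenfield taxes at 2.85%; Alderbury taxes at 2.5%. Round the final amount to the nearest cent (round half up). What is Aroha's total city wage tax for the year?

£4,763.94

The Shire of Glenfield, 1 Jan – 25 Oct 2016: 299 days → £171,000 × 2.85% × 299/366 = £3,981.3566
Alderbury, 26 Oct – 31 Dec 2016: 67 days → £171,000 × 2.5% × 67/366 = £782.5820
Total = £4,763.9385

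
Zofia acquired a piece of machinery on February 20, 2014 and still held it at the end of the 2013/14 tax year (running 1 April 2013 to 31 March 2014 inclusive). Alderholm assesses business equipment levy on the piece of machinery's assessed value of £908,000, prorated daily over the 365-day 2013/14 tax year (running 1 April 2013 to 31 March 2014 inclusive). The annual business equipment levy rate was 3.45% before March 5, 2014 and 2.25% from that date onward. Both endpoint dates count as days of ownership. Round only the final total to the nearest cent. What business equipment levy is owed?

February 20 – March 4, 2014: 13 days at 3.45% → £908,000 × 3.45% × 13/365 = £1,115.7205
March 5 – March 31, 2014: 27 days at 2.25% → £908,000 × 2.25% × 27/365 = £1,511.2603
Total = £2,626.9808

£2,626.98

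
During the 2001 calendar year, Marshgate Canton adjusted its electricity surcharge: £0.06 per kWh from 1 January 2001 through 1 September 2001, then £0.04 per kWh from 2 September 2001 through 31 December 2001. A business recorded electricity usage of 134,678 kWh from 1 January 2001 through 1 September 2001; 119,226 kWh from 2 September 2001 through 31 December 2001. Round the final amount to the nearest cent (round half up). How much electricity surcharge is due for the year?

1 January – 1 September 2001: 134,678 kWh at £0.06/kWh → £8,080.68
2 September – 31 December 2001: 119,226 kWh at £0.04/kWh → £4,769.04

£12,849.72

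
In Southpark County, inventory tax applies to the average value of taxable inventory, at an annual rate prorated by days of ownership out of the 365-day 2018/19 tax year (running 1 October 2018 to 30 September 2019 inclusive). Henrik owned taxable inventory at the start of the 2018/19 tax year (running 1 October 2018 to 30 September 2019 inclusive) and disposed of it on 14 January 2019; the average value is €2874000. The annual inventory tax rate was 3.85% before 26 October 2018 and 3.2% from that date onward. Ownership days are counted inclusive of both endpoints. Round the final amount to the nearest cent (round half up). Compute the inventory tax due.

€27988.04

1 October – 25 October 2018: 25 days at 3.85% → €2874000 × 3.85% × 25/365 = €7578.6986
26 October 2018 – 14 January 2019: 81 days at 3.2% → €2874000 × 3.2% × 81/365 = €20409.3370
Total = €27988.0356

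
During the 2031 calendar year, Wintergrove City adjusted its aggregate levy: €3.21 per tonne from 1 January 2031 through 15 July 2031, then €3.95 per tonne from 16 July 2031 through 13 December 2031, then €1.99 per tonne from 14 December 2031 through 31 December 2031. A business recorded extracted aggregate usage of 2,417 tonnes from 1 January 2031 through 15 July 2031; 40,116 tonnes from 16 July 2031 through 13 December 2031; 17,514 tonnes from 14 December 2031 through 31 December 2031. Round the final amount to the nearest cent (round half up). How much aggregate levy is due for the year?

€201,069.63

1 January – 15 July 2031: 2,417 tonnes at €3.21/tonne → €7,758.57
16 July – 13 December 2031: 40,116 tonnes at €3.95/tonne → €158,458.20
14 December – 31 December 2031: 17,514 tonnes at €1.99/tonne → €34,852.86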